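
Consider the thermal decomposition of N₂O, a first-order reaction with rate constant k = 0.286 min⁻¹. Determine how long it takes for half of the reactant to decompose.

2.424 min

Step 1: For a first-order reaction, t₁/₂ = ln(2)/k
Step 2: t₁/₂ = ln(2)/0.286
Step 3: t₁/₂ = 0.6931/0.286 = 2.424 min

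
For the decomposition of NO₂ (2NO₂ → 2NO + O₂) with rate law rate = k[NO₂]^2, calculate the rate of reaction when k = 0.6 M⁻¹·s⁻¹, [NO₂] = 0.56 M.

0.1882 M/s

Step 1: Identify the rate law: rate = k[NO₂]^2
Step 2: Substitute values: rate = 0.6 × (0.56)^2
Step 3: Calculate: rate = 0.6 × 0.3136 = 0.18816 M/s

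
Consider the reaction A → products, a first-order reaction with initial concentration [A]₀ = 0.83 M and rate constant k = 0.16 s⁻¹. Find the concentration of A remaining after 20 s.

0.03383 M

Step 1: For a first-order reaction: [A] = [A]₀ × e^(-kt)
Step 2: [A] = 0.83 × e^(-0.16 × 20)
Step 3: [A] = 0.83 × e^(-3.2)
Step 4: [A] = 0.83 × 0.0407622 = 0.03383 M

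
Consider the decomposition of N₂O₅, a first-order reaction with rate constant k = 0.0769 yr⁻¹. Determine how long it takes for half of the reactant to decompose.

9.014 yr

Step 1: For a first-order reaction, t₁/₂ = ln(2)/k
Step 2: t₁/₂ = ln(2)/0.0769
Step 3: t₁/₂ = 0.6931/0.0769 = 9.014 yr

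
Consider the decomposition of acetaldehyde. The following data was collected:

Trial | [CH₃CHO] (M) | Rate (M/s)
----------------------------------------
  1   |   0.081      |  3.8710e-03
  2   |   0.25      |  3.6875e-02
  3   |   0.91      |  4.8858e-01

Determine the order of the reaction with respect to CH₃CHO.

second order (2)

Step 1: Compare trials to find order n where rate₂/rate₁ = ([CH₃CHO]₂/[CH₃CHO]₁)^n
Step 2: rate₂/rate₁ = 3.6875e-02/3.8710e-03 = 9.526
Step 3: [CH₃CHO]₂/[CH₃CHO]₁ = 0.25/0.081 = 3.086
Step 4: n = ln(9.526)/ln(3.086) = 2.00 ≈ 2
Step 5: The reaction is second order in CH₃CHO.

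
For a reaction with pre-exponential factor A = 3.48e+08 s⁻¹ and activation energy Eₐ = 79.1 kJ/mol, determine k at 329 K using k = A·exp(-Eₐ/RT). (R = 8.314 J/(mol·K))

9.61e-05 s⁻¹

Step 1: Use the Arrhenius equation: k = A × exp(-Eₐ/RT)
Step 2: Convert Eₐ to J/mol: 79.1 kJ/mol = 79100 J/mol
Step 3: Calculate the exponent: -Eₐ/(RT) = -79100/(8.314 × 329) = -28.91815
Step 4: k = 3.48e+08 × exp(-28.91815)
Step 5: k = 3.48e+08 × 2.76062e-13 = 9.6070e-05 s⁻¹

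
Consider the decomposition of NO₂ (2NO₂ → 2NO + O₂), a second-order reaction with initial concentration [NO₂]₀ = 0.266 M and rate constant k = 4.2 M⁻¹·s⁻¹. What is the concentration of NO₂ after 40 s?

0.005822 M

Step 1: For a second-order reaction: 1/[NO₂] = 1/[NO₂]₀ + kt
Step 2: 1/[NO₂] = 1/0.266 + 4.2 × 40
Step 3: 1/[NO₂] = 3.759 + 168 = 171.8
Step 4: [NO₂] = 1/171.8 = 0.005822 M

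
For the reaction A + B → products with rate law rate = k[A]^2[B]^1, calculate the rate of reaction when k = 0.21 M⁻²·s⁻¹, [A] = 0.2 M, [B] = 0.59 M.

0.004956 M/s

Step 1: The rate law is rate = k[A]^2[B]^1
Step 2: Substitute: rate = 0.21 × (0.2)^2 × (0.59)^1
Step 3: rate = 0.21 × 0.04 × 0.59 = 0.004956 M/s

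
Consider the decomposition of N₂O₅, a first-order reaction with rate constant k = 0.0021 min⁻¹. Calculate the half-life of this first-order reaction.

330.1 min

Step 1: For a first-order reaction, t₁/₂ = ln(2)/k
Step 2: t₁/₂ = ln(2)/0.0021
Step 3: t₁/₂ = 0.6931/0.0021 = 330.1 min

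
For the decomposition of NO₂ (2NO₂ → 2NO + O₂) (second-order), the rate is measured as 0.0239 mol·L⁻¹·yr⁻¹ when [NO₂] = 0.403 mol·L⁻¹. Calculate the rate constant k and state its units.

0.1472 (mol·L⁻¹)⁻¹·yr⁻¹

Step 1: rate = k[NO₂]^2, so k = rate / [NO₂]^2.
Step 2: k = 0.0239 / (0.403)^2 = 0.0239 / 0.1624.
Step 3: k = 0.1472 (mol·L⁻¹)⁻¹·yr⁻¹.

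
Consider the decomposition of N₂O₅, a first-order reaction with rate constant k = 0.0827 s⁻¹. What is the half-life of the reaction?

8.381 s

Step 1: For a first-order reaction, t₁/₂ = ln(2)/k
Step 2: t₁/₂ = ln(2)/0.0827
Step 3: t₁/₂ = 0.6931/0.0827 = 8.381 s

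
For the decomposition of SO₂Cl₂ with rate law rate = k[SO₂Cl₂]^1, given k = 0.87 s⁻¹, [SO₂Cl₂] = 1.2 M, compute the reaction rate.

1.044 M/s

Step 1: Identify the rate law: rate = k[SO₂Cl₂]^1
Step 2: Substitute values: rate = 0.87 × (1.2)^1
Step 3: Calculate: rate = 0.87 × 1.2 = 1.044 M/s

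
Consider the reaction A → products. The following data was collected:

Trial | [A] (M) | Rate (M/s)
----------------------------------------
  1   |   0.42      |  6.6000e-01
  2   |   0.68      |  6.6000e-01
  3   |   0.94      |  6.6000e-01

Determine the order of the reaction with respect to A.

zeroth order (0)

Step 1: Compare trials - when concentration changes, rate stays constant.
Step 2: rate₂/rate₁ = 6.6000e-01/6.6000e-01 = 1
Step 3: [A]₂/[A]₁ = 0.68/0.42 = 1.619
Step 4: Since rate ratio ≈ (conc ratio)^0, the reaction is zeroth order.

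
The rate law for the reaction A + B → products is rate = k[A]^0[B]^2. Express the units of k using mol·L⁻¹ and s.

(mol·L⁻¹)⁻¹·s⁻¹

Step 1: Overall order = 0 + 2 = 2.
Step 2: rate has units mol·L⁻¹·s⁻¹; [A]^0[B]^2 has units (mol·L⁻¹)^2.
Step 3: k = rate/([A]^0[B]^2), so units of k = (mol·L⁻¹)^(1-2)·s⁻¹ = (mol·L⁻¹)⁻¹·s⁻¹.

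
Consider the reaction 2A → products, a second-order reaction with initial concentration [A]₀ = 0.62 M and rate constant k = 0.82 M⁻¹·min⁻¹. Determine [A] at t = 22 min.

0.05088 M

Step 1: For a second-order reaction: 1/[A] = 1/[A]₀ + kt
Step 2: 1/[A] = 1/0.62 + 0.82 × 22
Step 3: 1/[A] = 1.613 + 18.04 = 19.65
Step 4: [A] = 1/19.65 = 0.05088 M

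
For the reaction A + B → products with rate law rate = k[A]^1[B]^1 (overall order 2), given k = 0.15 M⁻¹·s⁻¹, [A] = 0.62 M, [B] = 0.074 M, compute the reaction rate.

0.006882 M/s

Step 1: The rate law is rate = k[A]^1[B]^1, overall order = 1+1 = 2
Step 2: Substitute values: rate = 0.15 × (0.62)^1 × (0.074)^1
Step 3: rate = 0.15 × 0.62 × 0.074 = 0.006882 M/s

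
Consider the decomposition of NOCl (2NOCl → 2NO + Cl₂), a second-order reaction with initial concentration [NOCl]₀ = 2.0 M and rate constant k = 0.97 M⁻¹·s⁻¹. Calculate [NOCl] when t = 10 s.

0.09804 M

Step 1: For a second-order reaction: 1/[NOCl] = 1/[NOCl]₀ + kt
Step 2: 1/[NOCl] = 1/2.0 + 0.97 × 10
Step 3: 1/[NOCl] = 0.5 + 9.7 = 10.2
Step 4: [NOCl] = 1/10.2 = 0.09804 M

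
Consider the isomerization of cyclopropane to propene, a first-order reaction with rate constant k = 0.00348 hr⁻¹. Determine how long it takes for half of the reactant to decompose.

199.2 hr

Step 1: For a first-order reaction, t₁/₂ = ln(2)/k
Step 2: t₁/₂ = ln(2)/0.00348
Step 3: t₁/₂ = 0.6931/0.00348 = 199.2 hr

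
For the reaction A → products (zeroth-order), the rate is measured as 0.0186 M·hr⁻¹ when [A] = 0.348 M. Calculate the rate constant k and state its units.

0.0186 M·hr⁻¹

Step 1: For a zeroth-order reaction, rate = k (independent of concentration).
Step 2: k = rate = 0.0186 M·hr⁻¹.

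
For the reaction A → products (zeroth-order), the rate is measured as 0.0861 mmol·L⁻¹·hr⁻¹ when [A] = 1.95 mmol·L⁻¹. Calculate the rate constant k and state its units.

0.0861 mmol·L⁻¹·hr⁻¹

Step 1: For a zeroth-order reaction, rate = k (independent of concentration).
Step 2: k = rate = 0.0861 mmol·L⁻¹·hr⁻¹.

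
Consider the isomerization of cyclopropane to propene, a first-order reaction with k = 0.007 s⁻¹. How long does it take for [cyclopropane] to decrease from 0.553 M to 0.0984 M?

246.6 s

Step 1: For first-order: t = ln([cyclopropane]₀/[cyclopropane])/k
Step 2: t = ln(0.553/0.0984)/0.007
Step 3: t = ln(5.62)/0.007
Step 4: t = 1.726/0.007 = 246.6 s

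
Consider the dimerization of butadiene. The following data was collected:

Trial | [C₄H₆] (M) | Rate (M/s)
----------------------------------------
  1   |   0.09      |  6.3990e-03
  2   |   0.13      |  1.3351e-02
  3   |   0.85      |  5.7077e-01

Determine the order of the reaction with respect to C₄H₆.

second order (2)

Step 1: Compare trials to find order n where rate₂/rate₁ = ([C₄H₆]₂/[C₄H₆]₁)^n
Step 2: rate₂/rate₁ = 1.3351e-02/6.3990e-03 = 2.086
Step 3: [C₄H₆]₂/[C₄H₆]₁ = 0.13/0.09 = 1.444
Step 4: n = ln(2.086)/ln(1.444) = 2.00 ≈ 2
Step 5: The reaction is second order in C₄H₆.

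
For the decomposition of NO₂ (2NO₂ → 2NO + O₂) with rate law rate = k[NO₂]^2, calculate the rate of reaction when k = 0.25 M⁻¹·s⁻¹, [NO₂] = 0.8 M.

0.16 M/s

Step 1: Identify the rate law: rate = k[NO₂]^2
Step 2: Substitute values: rate = 0.25 × (0.8)^2
Step 3: Calculate: rate = 0.25 × 0.64 = 0.16 M/s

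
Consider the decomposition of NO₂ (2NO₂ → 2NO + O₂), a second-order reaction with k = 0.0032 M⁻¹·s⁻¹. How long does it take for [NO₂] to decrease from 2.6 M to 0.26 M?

1082 s

Step 1: For second-order: t = (1/[NO₂] - 1/[NO₂]₀)/k
Step 2: t = (1/0.26 - 1/2.6)/0.0032
Step 3: t = (3.846 - 0.3846)/0.0032
Step 4: t = 3.462/0.0032 = 1082 s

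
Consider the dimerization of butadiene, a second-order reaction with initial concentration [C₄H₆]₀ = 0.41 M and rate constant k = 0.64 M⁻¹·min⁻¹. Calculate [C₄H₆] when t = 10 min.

0.1131 M

Step 1: For a second-order reaction: 1/[C₄H₆] = 1/[C₄H₆]₀ + kt
Step 2: 1/[C₄H₆] = 1/0.41 + 0.64 × 10
Step 3: 1/[C₄H₆] = 2.439 + 6.4 = 8.839
Step 4: [C₄H₆] = 1/8.839 = 0.1131 M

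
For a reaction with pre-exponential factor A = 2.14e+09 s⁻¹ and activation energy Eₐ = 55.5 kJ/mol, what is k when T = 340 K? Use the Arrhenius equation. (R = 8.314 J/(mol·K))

6.36e+00 s⁻¹

Step 1: Use the Arrhenius equation: k = A × exp(-Eₐ/RT)
Step 2: Convert Eₐ to J/mol: 55.5 kJ/mol = 55500 J/mol
Step 3: Calculate the exponent: -Eₐ/(RT) = -55500/(8.314 × 340) = -19.63379
Step 4: k = 2.14e+09 × exp(-19.63379)
Step 5: k = 2.14e+09 × 2.97272e-09 = 6.3616e+00 s⁻¹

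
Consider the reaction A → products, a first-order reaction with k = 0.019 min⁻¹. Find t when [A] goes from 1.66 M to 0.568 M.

56.44 min

Step 1: For first-order: t = ln([A]₀/[A])/k
Step 2: t = ln(1.66/0.568)/0.019
Step 3: t = ln(2.923)/0.019
Step 4: t = 1.072/0.019 = 56.44 min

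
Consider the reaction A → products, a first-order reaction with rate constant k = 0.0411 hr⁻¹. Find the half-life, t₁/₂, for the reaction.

16.86 hr

Step 1: For a first-order reaction, t₁/₂ = ln(2)/k
Step 2: t₁/₂ = ln(2)/0.0411
Step 3: t₁/₂ = 0.6931/0.0411 = 16.86 hr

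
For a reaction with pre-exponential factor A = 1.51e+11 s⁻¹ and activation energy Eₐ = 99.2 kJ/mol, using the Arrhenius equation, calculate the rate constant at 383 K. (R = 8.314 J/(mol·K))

4.46e-03 s⁻¹

Step 1: Use the Arrhenius equation: k = A × exp(-Eₐ/RT)
Step 2: Convert Eₐ to J/mol: 99.2 kJ/mol = 99200 J/mol
Step 3: Calculate the exponent: -Eₐ/(RT) = -99200/(8.314 × 383) = -31.15322
Step 4: k = 1.51e+11 × exp(-31.15322)
Step 5: k = 1.51e+11 × 2.95344e-14 = 4.4597e-03 s⁻¹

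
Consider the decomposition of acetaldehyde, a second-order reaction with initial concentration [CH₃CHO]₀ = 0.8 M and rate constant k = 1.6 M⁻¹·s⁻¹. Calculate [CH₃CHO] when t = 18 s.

0.03328 M

Step 1: For a second-order reaction: 1/[CH₃CHO] = 1/[CH₃CHO]₀ + kt
Step 2: 1/[CH₃CHO] = 1/0.8 + 1.6 × 18
Step 3: 1/[CH₃CHO] = 1.25 + 28.8 = 30.05
Step 4: [CH₃CHO] = 1/30.05 = 0.03328 M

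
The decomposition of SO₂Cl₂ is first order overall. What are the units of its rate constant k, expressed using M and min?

min⁻¹

Step 1: For overall order n, rate = k × (concentration)^n.
Step 2: Rate has units M·min⁻¹; concentration term has units M^1.
Step 3: k = rate / (concentration)^n, so units of k = M^(1-1)·min⁻¹ = min⁻¹.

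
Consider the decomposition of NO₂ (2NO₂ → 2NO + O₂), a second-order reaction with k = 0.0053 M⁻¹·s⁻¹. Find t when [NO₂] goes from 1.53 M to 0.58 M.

202 s

Step 1: For second-order: t = (1/[NO₂] - 1/[NO₂]₀)/k
Step 2: t = (1/0.58 - 1/1.53)/0.0053
Step 3: t = (1.724 - 0.6536)/0.0053
Step 4: t = 1.071/0.0053 = 202 s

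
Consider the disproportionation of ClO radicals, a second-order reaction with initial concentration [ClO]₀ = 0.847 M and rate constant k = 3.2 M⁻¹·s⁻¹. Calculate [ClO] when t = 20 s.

0.01534 M

Step 1: For a second-order reaction: 1/[ClO] = 1/[ClO]₀ + kt
Step 2: 1/[ClO] = 1/0.847 + 3.2 × 20
Step 3: 1/[ClO] = 1.181 + 64 = 65.18
Step 4: [ClO] = 1/65.18 = 0.01534 M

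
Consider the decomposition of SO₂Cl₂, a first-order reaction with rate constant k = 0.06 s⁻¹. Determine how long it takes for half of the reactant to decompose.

11.55 s

Step 1: For a first-order reaction, t₁/₂ = ln(2)/k
Step 2: t₁/₂ = ln(2)/0.06
Step 3: t₁/₂ = 0.6931/0.06 = 11.55 s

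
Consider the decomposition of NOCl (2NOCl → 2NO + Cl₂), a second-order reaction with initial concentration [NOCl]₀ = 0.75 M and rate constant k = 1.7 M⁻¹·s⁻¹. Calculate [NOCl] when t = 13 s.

0.04267 M

Step 1: For a second-order reaction: 1/[NOCl] = 1/[NOCl]₀ + kt
Step 2: 1/[NOCl] = 1/0.75 + 1.7 × 13
Step 3: 1/[NOCl] = 1.333 + 22.1 = 23.43
Step 4: [NOCl] = 1/23.43 = 0.04267 M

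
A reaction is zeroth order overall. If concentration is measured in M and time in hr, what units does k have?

M·hr⁻¹

Step 1: For overall order n, rate = k × (concentration)^n.
Step 2: Rate has units M·hr⁻¹; concentration term has units M^0.
Step 3: k = rate / (concentration)^n, so units of k = M^(1-0)·hr⁻¹ = M·hr⁻¹.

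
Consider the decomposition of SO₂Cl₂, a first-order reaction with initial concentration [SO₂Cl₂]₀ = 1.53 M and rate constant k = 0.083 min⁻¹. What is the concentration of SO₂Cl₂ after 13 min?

0.5201 M

Step 1: For a first-order reaction: [SO₂Cl₂] = [SO₂Cl₂]₀ × e^(-kt)
Step 2: [SO₂Cl₂] = 1.53 × e^(-0.083 × 13)
Step 3: [SO₂Cl₂] = 1.53 × e^(-1.079)
Step 4: [SO₂Cl₂] = 1.53 × 0.339935 = 0.5201 M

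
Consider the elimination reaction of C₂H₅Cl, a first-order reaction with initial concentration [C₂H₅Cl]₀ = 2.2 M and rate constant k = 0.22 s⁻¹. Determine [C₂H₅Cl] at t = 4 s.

0.9125 M

Step 1: For a first-order reaction: [C₂H₅Cl] = [C₂H₅Cl]₀ × e^(-kt)
Step 2: [C₂H₅Cl] = 2.2 × e^(-0.22 × 4)
Step 3: [C₂H₅Cl] = 2.2 × e^(-0.88)
Step 4: [C₂H₅Cl] = 2.2 × 0.414783 = 0.9125 M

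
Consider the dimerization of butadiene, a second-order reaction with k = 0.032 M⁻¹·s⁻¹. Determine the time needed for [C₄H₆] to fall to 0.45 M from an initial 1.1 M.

41.04 s

Step 1: For second-order: t = (1/[C₄H₆] - 1/[C₄H₆]₀)/k
Step 2: t = (1/0.45 - 1/1.1)/0.032
Step 3: t = (2.222 - 0.9091)/0.032
Step 4: t = 1.313/0.032 = 41.04 s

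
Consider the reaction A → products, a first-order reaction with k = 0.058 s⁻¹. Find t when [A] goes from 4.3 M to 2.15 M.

11.95 s

Step 1: For first-order: t = ln([A]₀/[A])/k
Step 2: t = ln(4.3/2.15)/0.058
Step 3: t = ln(2)/0.058
Step 4: t = 0.6931/0.058 = 11.95 s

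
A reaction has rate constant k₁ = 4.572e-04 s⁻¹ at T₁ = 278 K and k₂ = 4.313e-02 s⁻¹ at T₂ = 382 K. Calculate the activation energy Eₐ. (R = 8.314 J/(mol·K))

38.6 kJ/mol

Step 1: Use the two-temperature Arrhenius form: ln(k₂/k₁) = -Eₐ/R × (1/T₂ - 1/T₁)
Step 2: ln(k₂/k₁) = ln(4.313e-02/4.572e-04) = ln(94.3351) = 4.54685
Step 3: 1/T₂ - 1/T₁ = 1/382 - 1/278 = -9.793213e-04 K⁻¹
Step 4: Eₐ = -R × ln(k₂/k₁) / (1/T₂ - 1/T₁) = -8.314 × 4.54685 / -9.793213e-04
Step 5: Eₐ = 3.8601e+04 J/mol = 38.6 kJ/mol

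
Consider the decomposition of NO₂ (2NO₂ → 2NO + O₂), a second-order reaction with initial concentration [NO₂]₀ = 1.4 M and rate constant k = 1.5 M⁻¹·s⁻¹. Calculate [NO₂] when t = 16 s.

0.04046 M

Step 1: For a second-order reaction: 1/[NO₂] = 1/[NO₂]₀ + kt
Step 2: 1/[NO₂] = 1/1.4 + 1.5 × 16
Step 3: 1/[NO₂] = 0.7143 + 24 = 24.71
Step 4: [NO₂] = 1/24.71 = 0.04046 M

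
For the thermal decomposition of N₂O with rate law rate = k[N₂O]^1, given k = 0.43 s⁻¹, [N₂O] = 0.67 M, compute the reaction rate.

0.2881 M/s

Step 1: Identify the rate law: rate = k[N₂O]^1
Step 2: Substitute values: rate = 0.43 × (0.67)^1
Step 3: Calculate: rate = 0.43 × 0.67 = 0.2881 M/s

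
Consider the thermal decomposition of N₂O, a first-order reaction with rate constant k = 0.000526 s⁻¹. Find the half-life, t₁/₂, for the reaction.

1318 s

Step 1: For a first-order reaction, t₁/₂ = ln(2)/k
Step 2: t₁/₂ = ln(2)/0.000526
Step 3: t₁/₂ = 0.6931/0.000526 = 1318 s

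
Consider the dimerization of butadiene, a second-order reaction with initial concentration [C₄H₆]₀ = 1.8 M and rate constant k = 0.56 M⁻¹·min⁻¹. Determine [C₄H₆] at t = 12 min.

0.1374 M

Step 1: For a second-order reaction: 1/[C₄H₆] = 1/[C₄H₆]₀ + kt
Step 2: 1/[C₄H₆] = 1/1.8 + 0.56 × 12
Step 3: 1/[C₄H₆] = 0.5556 + 6.72 = 7.276
Step 4: [C₄H₆] = 1/7.276 = 0.1374 M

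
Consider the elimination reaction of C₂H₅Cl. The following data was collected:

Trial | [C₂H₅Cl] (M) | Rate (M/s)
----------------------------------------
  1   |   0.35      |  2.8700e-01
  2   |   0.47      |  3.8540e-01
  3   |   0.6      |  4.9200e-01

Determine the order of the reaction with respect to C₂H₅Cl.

first order (1)

Step 1: Compare trials to find order n where rate₂/rate₁ = ([C₂H₅Cl]₂/[C₂H₅Cl]₁)^n
Step 2: rate₂/rate₁ = 3.8540e-01/2.8700e-01 = 1.343
Step 3: [C₂H₅Cl]₂/[C₂H₅Cl]₁ = 0.47/0.35 = 1.343
Step 4: n = ln(1.343)/ln(1.343) = 1.00 ≈ 1
Step 5: The reaction is first order in C₂H₅Cl.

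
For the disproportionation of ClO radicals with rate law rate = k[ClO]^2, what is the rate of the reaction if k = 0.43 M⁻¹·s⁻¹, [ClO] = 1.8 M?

1.393 M/s

Step 1: Identify the rate law: rate = k[ClO]^2
Step 2: Substitute values: rate = 0.43 × (1.8)^2
Step 3: Calculate: rate = 0.43 × 3.24 = 1.3932 M/s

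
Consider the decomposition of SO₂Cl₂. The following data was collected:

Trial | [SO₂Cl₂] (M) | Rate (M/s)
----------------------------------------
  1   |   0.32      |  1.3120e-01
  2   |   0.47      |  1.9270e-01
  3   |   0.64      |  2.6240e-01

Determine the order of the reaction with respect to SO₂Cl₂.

first order (1)

Step 1: Compare trials to find order n where rate₂/rate₁ = ([SO₂Cl₂]₂/[SO₂Cl₂]₁)^n
Step 2: rate₂/rate₁ = 1.9270e-01/1.3120e-01 = 1.469
Step 3: [SO₂Cl₂]₂/[SO₂Cl₂]₁ = 0.47/0.32 = 1.469
Step 4: n = ln(1.469)/ln(1.469) = 1.00 ≈ 1
Step 5: The reaction is first order in SO₂Cl₂.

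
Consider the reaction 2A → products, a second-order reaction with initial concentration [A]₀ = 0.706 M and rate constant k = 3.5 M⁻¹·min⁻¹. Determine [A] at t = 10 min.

0.02746 M

Step 1: For a second-order reaction: 1/[A] = 1/[A]₀ + kt
Step 2: 1/[A] = 1/0.706 + 3.5 × 10
Step 3: 1/[A] = 1.416 + 35 = 36.42
Step 4: [A] = 1/36.42 = 0.02746 M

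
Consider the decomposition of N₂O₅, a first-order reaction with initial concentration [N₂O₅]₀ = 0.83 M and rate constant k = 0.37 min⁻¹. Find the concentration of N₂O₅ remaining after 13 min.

0.006763 M

Step 1: For a first-order reaction: [N₂O₅] = [N₂O₅]₀ × e^(-kt)
Step 2: [N₂O₅] = 0.83 × e^(-0.37 × 13)
Step 3: [N₂O₅] = 0.83 × e^(-4.81)
Step 4: [N₂O₅] = 0.83 × 0.00814786 = 0.006763 M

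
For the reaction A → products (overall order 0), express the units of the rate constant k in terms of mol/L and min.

mol/L·min⁻¹

Step 1: For overall order n, rate = k × (concentration)^n.
Step 2: Rate has units mol/L·min⁻¹; concentration term has units (mol/L)^0.
Step 3: k = rate / (concentration)^n, so units of k = (mol/L)^(1-0)·min⁻¹ = mol/L·min⁻¹.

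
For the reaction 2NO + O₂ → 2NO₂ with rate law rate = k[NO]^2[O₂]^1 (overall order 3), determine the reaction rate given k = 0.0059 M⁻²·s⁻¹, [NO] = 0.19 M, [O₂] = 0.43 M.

9.159e-05 M/s

Step 1: The rate law is rate = k[NO]^2[O₂]^1, overall order = 2+1 = 3
Step 2: Substitute values: rate = 0.0059 × (0.19)^2 × (0.43)^1
Step 3: rate = 0.0059 × 0.0361 × 0.43 = 9.15857e-05 M/s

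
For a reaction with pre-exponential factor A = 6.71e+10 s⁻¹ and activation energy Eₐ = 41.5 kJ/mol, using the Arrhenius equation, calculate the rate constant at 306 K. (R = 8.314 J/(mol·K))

5.53e+03 s⁻¹

Step 1: Use the Arrhenius equation: k = A × exp(-Eₐ/RT)
Step 2: Convert Eₐ to J/mol: 41.5 kJ/mol = 41500 J/mol
Step 3: Calculate the exponent: -Eₐ/(RT) = -41500/(8.314 × 306) = -16.31235
Step 4: k = 6.71e+10 × exp(-16.31235)
Step 5: k = 6.71e+10 × 8.23448e-08 = 5.5253e+03 s⁻¹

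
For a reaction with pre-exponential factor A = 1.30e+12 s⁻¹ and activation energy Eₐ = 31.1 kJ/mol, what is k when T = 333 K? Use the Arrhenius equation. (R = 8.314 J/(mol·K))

1.72e+07 s⁻¹

Step 1: Use the Arrhenius equation: k = A × exp(-Eₐ/RT)
Step 2: Convert Eₐ to J/mol: 31.1 kJ/mol = 31100 J/mol
Step 3: Calculate the exponent: -Eₐ/(RT) = -31100/(8.314 × 333) = -11.23327
Step 4: k = 1.30e+12 × exp(-11.23327)
Step 5: k = 1.30e+12 × 1.32267e-05 = 1.7195e+07 s⁻¹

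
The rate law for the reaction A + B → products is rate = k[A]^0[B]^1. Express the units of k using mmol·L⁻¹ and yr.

yr⁻¹

Step 1: Overall order = 0 + 1 = 1.
Step 2: rate has units mmol·L⁻¹·yr⁻¹; [A]^0[B]^1 has units (mmol·L⁻¹)^1.
Step 3: k = rate/([A]^0[B]^1), so units of k = (mmol·L⁻¹)^(1-1)·yr⁻¹ = yr⁻¹.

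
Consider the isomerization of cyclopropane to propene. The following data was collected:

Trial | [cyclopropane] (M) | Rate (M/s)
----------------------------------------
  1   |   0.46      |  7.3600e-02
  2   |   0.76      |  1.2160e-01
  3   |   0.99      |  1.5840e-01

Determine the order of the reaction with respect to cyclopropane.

first order (1)

Step 1: Compare trials to find order n where rate₂/rate₁ = ([cyclopropane]₂/[cyclopropane]₁)^n
Step 2: rate₂/rate₁ = 1.2160e-01/7.3600e-02 = 1.652
Step 3: [cyclopropane]₂/[cyclopropane]₁ = 0.76/0.46 = 1.652
Step 4: n = ln(1.652)/ln(1.652) = 1.00 ≈ 1
Step 5: The reaction is first order in cyclopropane.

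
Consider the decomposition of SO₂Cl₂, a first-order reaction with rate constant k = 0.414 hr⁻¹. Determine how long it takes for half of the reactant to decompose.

1.674 hr

Step 1: For a first-order reaction, t₁/₂ = ln(2)/k
Step 2: t₁/₂ = ln(2)/0.414
Step 3: t₁/₂ = 0.6931/0.414 = 1.674 hr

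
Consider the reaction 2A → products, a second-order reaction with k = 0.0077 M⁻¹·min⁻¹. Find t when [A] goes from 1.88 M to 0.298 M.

366.7 min

Step 1: For second-order: t = (1/[A] - 1/[A]₀)/k
Step 2: t = (1/0.298 - 1/1.88)/0.0077
Step 3: t = (3.356 - 0.5319)/0.0077
Step 4: t = 2.824/0.0077 = 366.7 min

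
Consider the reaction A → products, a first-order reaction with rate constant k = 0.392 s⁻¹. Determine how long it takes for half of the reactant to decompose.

1.768 s

Step 1: For a first-order reaction, t₁/₂ = ln(2)/k
Step 2: t₁/₂ = ln(2)/0.392
Step 3: t₁/₂ = 0.6931/0.392 = 1.768 s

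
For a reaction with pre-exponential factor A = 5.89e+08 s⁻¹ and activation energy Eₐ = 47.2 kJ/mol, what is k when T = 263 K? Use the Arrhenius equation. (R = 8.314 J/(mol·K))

2.49e-01 s⁻¹

Step 1: Use the Arrhenius equation: k = A × exp(-Eₐ/RT)
Step 2: Convert Eₐ to J/mol: 47.2 kJ/mol = 47200 J/mol
Step 3: Calculate the exponent: -Eₐ/(RT) = -47200/(8.314 × 263) = -21.58620
Step 4: k = 5.89e+08 × exp(-21.58620)
Step 5: k = 5.89e+08 × 4.21922e-10 = 2.4851e-01 s⁻¹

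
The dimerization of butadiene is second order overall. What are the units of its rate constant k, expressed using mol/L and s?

(mol/L)⁻¹·s⁻¹

Step 1: For overall order n, rate = k × (concentration)^n.
Step 2: Rate has units mol/L·s⁻¹; concentration term has units (mol/L)^2.
Step 3: k = rate / (concentration)^n, so units of k = (mol/L)^(1-2)·s⁻¹ = (mol/L)⁻¹·s⁻¹.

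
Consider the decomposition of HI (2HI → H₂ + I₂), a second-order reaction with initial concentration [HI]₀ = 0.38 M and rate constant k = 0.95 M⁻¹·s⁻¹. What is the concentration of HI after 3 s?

0.1824 M

Step 1: For a second-order reaction: 1/[HI] = 1/[HI]₀ + kt
Step 2: 1/[HI] = 1/0.38 + 0.95 × 3
Step 3: 1/[HI] = 2.632 + 2.85 = 5.482
Step 4: [HI] = 1/5.482 = 0.1824 M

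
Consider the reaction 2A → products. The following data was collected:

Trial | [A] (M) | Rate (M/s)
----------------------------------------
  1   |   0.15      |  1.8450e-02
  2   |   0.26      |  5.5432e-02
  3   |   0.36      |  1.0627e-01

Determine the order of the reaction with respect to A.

second order (2)

Step 1: Compare trials to find order n where rate₂/rate₁ = ([A]₂/[A]₁)^n
Step 2: rate₂/rate₁ = 5.5432e-02/1.8450e-02 = 3.004
Step 3: [A]₂/[A]₁ = 0.26/0.15 = 1.733
Step 4: n = ln(3.004)/ln(1.733) = 2.00 ≈ 2
Step 5: The reaction is second order in A.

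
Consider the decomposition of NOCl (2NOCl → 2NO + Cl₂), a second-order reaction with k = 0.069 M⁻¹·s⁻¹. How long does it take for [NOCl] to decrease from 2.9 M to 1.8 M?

3.054 s

Step 1: For second-order: t = (1/[NOCl] - 1/[NOCl]₀)/k
Step 2: t = (1/1.8 - 1/2.9)/0.069
Step 3: t = (0.5556 - 0.3448)/0.069
Step 4: t = 0.2107/0.069 = 3.054 s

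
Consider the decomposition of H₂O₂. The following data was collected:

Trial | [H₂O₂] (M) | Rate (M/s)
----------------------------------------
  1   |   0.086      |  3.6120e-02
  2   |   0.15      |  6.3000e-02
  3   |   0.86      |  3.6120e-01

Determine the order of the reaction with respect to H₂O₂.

first order (1)

Step 1: Compare trials to find order n where rate₂/rate₁ = ([H₂O₂]₂/[H₂O₂]₁)^n
Step 2: rate₂/rate₁ = 6.3000e-02/3.6120e-02 = 1.744
Step 3: [H₂O₂]₂/[H₂O₂]₁ = 0.15/0.086 = 1.744
Step 4: n = ln(1.744)/ln(1.744) = 1.00 ≈ 1
Step 5: The reaction is first order in H₂O₂.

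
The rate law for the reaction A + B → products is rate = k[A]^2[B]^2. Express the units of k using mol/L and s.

(mol/L)⁻³·s⁻¹

Step 1: Overall order = 2 + 2 = 4.
Step 2: rate has units mol/L·s⁻¹; [A]^2[B]^2 has units (mol/L)^4.
Step 3: k = rate/([A]^2[B]^2), so units of k = (mol/L)^(1-4)·s⁻¹ = (mol/L)⁻³·s⁻¹.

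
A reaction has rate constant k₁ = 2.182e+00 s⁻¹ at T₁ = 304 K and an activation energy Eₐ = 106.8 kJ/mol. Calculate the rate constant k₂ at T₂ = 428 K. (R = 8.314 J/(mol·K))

4.525e+05 s⁻¹

Step 1: Use the two-temperature Arrhenius form: ln(k₂/k₁) = -Eₐ/R × (1/T₂ - 1/T₁)
Step 2: Convert Eₐ to J/mol: 106.8 kJ/mol = 106800 J/mol
Step 3: 1/T₂ - 1/T₁ = 1/428 - 1/304 = -9.530251e-04 K⁻¹
Step 4: ln(k₂/k₁) = -106800/8.314 × -9.530251e-04 = 12.24237
Step 5: k₂ = k₁ × exp(12.24237) = 2.182e+00 × 2.07393e+05 = 4.525e+05 s⁻¹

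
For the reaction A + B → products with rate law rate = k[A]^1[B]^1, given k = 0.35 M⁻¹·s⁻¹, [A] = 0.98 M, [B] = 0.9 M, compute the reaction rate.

0.3087 M/s

Step 1: The rate law is rate = k[A]^1[B]^1
Step 2: Substitute: rate = 0.35 × (0.98)^1 × (0.9)^1
Step 3: rate = 0.35 × 0.98 × 0.9 = 0.3087 M/s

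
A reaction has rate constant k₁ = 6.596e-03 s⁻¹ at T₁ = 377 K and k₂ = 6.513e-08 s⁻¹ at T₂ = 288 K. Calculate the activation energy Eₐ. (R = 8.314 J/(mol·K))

116.9 kJ/mol

Step 1: Use the two-temperature Arrhenius form: ln(k₂/k₁) = -Eₐ/R × (1/T₂ - 1/T₁)
Step 2: ln(k₂/k₁) = ln(6.513e-08/6.596e-03) = ln(9.87417e-06) = -11.5256
Step 3: 1/T₂ - 1/T₁ = 1/288 - 1/377 = 8.197023e-04 K⁻¹
Step 4: Eₐ = -R × ln(k₂/k₁) / (1/T₂ - 1/T₁) = -8.314 × -11.5256 / 8.197023e-04
Step 5: Eₐ = 1.1690e+05 J/mol = 116.9 kJ/mol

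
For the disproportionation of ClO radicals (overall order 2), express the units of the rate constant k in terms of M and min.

M⁻¹·min⁻¹

Step 1: For overall order n, rate = k × (concentration)^n.
Step 2: Rate has units M·min⁻¹; concentration term has units M^2.
Step 3: k = rate / (concentration)^n, so units of k = M^(1-2)·min⁻¹ = M⁻¹·min⁻¹.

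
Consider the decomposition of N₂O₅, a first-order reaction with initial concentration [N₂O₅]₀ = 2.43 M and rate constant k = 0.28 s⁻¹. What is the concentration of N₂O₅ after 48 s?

3.537e-06 M

Step 1: For a first-order reaction: [N₂O₅] = [N₂O₅]₀ × e^(-kt)
Step 2: [N₂O₅] = 2.43 × e^(-0.28 × 48)
Step 3: [N₂O₅] = 2.43 × e^(-13.44)
Step 4: [N₂O₅] = 2.43 × 1.45573e-06 = 3.537e-06 M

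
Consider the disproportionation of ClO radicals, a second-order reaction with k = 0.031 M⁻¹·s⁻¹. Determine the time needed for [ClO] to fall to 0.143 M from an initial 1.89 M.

208.5 s

Step 1: For second-order: t = (1/[ClO] - 1/[ClO]₀)/k
Step 2: t = (1/0.143 - 1/1.89)/0.031
Step 3: t = (6.993 - 0.5291)/0.031
Step 4: t = 6.464/0.031 = 208.5 s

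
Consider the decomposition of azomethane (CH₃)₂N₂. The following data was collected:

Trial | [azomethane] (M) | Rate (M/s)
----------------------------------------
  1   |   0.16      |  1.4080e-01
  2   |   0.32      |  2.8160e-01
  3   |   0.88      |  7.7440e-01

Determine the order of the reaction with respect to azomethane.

first order (1)

Step 1: Compare trials to find order n where rate₂/rate₁ = ([azomethane]₂/[azomethane]₁)^n
Step 2: rate₂/rate₁ = 2.8160e-01/1.4080e-01 = 2
Step 3: [azomethane]₂/[azomethane]₁ = 0.32/0.16 = 2
Step 4: n = ln(2)/ln(2) = 1.00 ≈ 1
Step 5: The reaction is first order in azomethane.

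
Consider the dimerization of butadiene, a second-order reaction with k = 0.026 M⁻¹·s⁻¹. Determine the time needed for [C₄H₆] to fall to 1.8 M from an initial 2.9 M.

8.105 s

Step 1: For second-order: t = (1/[C₄H₆] - 1/[C₄H₆]₀)/k
Step 2: t = (1/1.8 - 1/2.9)/0.026
Step 3: t = (0.5556 - 0.3448)/0.026
Step 4: t = 0.2107/0.026 = 8.105 s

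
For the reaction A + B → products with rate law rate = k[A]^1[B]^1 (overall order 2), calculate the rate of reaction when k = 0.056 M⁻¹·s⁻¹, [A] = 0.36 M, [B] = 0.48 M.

0.009677 M/s

Step 1: The rate law is rate = k[A]^1[B]^1, overall order = 1+1 = 2
Step 2: Substitute values: rate = 0.056 × (0.36)^1 × (0.48)^1
Step 3: rate = 0.056 × 0.36 × 0.48 = 0.0096768 M/s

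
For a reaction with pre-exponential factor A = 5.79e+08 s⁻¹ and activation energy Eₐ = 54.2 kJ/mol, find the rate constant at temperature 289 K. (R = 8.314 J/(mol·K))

9.25e-02 s⁻¹

Step 1: Use the Arrhenius equation: k = A × exp(-Eₐ/RT)
Step 2: Convert Eₐ to J/mol: 54.2 kJ/mol = 54200 J/mol
Step 3: Calculate the exponent: -Eₐ/(RT) = -54200/(8.314 × 289) = -22.55752
Step 4: k = 5.79e+08 × exp(-22.55752)
Step 5: k = 5.79e+08 × 1.59733e-10 = 9.2485e-02 s⁻¹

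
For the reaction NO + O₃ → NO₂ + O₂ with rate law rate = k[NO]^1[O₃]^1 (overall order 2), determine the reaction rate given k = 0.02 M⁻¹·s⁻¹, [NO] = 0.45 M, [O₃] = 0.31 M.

0.00279 M/s

Step 1: The rate law is rate = k[NO]^1[O₃]^1, overall order = 1+1 = 2
Step 2: Substitute values: rate = 0.02 × (0.45)^1 × (0.31)^1
Step 3: rate = 0.02 × 0.45 × 0.31 = 0.00279 M/s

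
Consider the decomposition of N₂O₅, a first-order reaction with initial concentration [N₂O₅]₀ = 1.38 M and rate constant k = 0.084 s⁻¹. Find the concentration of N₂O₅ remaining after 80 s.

0.001665 M

Step 1: For a first-order reaction: [N₂O₅] = [N₂O₅]₀ × e^(-kt)
Step 2: [N₂O₅] = 1.38 × e^(-0.084 × 80)
Step 3: [N₂O₅] = 1.38 × e^(-6.72)
Step 4: [N₂O₅] = 1.38 × 0.00120654 = 0.001665 M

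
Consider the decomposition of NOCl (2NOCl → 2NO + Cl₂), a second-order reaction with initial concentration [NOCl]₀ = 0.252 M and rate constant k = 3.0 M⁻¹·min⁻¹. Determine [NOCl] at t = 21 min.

0.01493 M

Step 1: For a second-order reaction: 1/[NOCl] = 1/[NOCl]₀ + kt
Step 2: 1/[NOCl] = 1/0.252 + 3.0 × 21
Step 3: 1/[NOCl] = 3.968 + 63 = 66.97
Step 4: [NOCl] = 1/66.97 = 0.01493 M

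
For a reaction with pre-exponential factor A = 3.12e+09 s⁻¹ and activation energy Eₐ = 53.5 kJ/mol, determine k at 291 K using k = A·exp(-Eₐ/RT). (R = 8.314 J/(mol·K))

7.77e-01 s⁻¹

Step 1: Use the Arrhenius equation: k = A × exp(-Eₐ/RT)
Step 2: Convert Eₐ to J/mol: 53.5 kJ/mol = 53500 J/mol
Step 3: Calculate the exponent: -Eₐ/(RT) = -53500/(8.314 × 291) = -22.11316
Step 4: k = 3.12e+09 × exp(-22.11316)
Step 5: k = 3.12e+09 × 2.49102e-10 = 7.7720e-01 s⁻¹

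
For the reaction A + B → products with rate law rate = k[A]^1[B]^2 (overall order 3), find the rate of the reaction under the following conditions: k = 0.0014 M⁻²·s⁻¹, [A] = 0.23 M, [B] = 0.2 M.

1.288e-05 M/s

Step 1: The rate law is rate = k[A]^1[B]^2, overall order = 1+2 = 3
Step 2: Substitute values: rate = 0.0014 × (0.23)^1 × (0.2)^2
Step 3: rate = 0.0014 × 0.23 × 0.04 = 1.288e-05 M/s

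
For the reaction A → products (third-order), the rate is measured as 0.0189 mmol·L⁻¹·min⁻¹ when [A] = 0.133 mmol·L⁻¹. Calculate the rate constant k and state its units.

8.034 (mmol·L⁻¹)⁻²·min⁻¹

Step 1: rate = k[A]^3, so k = rate / [A]^3.
Step 2: k = 0.0189 / (0.133)^3 = 0.0189 / 0.002353.
Step 3: k = 8.034 (mmol·L⁻¹)⁻²·min⁻¹.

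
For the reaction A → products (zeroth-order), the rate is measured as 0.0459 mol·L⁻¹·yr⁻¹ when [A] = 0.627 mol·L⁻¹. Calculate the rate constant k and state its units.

0.0459 mol·L⁻¹·yr⁻¹

Step 1: For a zeroth-order reaction, rate = k (independent of concentration).
Step 2: k = rate = 0.0459 mol·L⁻¹·yr⁻¹.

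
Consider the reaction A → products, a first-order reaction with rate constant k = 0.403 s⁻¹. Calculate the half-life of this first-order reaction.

1.72 s

Step 1: For a first-order reaction, t₁/₂ = ln(2)/k
Step 2: t₁/₂ = ln(2)/0.403
Step 3: t₁/₂ = 0.6931/0.403 = 1.72 s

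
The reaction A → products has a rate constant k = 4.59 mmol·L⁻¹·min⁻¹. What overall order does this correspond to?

zeroth order (0)

Step 1: The units of k for an nth-order reaction are (concentration)^(1-n)·(time)⁻¹.
Step 2: Here k has units mmol·L⁻¹·min⁻¹, so the concentration exponent is 1.
Step 3: 1 - n = 1 ⇒ n = 0. The reaction is zeroth order.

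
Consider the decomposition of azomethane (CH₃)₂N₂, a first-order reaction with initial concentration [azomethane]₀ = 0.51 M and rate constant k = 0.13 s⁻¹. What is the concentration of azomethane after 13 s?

0.0941 M

Step 1: For a first-order reaction: [azomethane] = [azomethane]₀ × e^(-kt)
Step 2: [azomethane] = 0.51 × e^(-0.13 × 13)
Step 3: [azomethane] = 0.51 × e^(-1.69)
Step 4: [azomethane] = 0.51 × 0.18452 = 0.0941 M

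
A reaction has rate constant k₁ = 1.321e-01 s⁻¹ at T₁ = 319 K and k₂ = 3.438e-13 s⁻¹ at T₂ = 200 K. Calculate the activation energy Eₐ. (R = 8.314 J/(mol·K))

118.9 kJ/mol

Step 1: Use the two-temperature Arrhenius form: ln(k₂/k₁) = -Eₐ/R × (1/T₂ - 1/T₁)
Step 2: ln(k₂/k₁) = ln(3.438e-13/1.321e-01) = ln(2.60257e-12) = -26.6745
Step 3: 1/T₂ - 1/T₁ = 1/200 - 1/319 = 1.865204e-03 K⁻¹
Step 4: Eₐ = -R × ln(k₂/k₁) / (1/T₂ - 1/T₁) = -8.314 × -26.6745 / 1.865204e-03
Step 5: Eₐ = 1.1890e+05 J/mol = 118.9 kJ/mol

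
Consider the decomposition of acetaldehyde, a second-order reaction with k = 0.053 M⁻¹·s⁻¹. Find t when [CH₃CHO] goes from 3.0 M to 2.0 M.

3.145 s

Step 1: For second-order: t = (1/[CH₃CHO] - 1/[CH₃CHO]₀)/k
Step 2: t = (1/2.0 - 1/3.0)/0.053
Step 3: t = (0.5 - 0.3333)/0.053
Step 4: t = 0.1667/0.053 = 3.145 s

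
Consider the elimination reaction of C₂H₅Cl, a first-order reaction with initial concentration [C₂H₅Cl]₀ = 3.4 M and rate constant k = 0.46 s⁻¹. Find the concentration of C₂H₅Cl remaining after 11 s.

0.02157 M

Step 1: For a first-order reaction: [C₂H₅Cl] = [C₂H₅Cl]₀ × e^(-kt)
Step 2: [C₂H₅Cl] = 3.4 × e^(-0.46 × 11)
Step 3: [C₂H₅Cl] = 3.4 × e^(-5.06)
Step 4: [C₂H₅Cl] = 3.4 × 0.00634556 = 0.02157 M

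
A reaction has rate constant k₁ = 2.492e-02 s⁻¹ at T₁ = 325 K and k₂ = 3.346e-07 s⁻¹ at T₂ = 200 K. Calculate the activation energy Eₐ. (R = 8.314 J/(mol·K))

48.5 kJ/mol

Step 1: Use the two-temperature Arrhenius form: ln(k₂/k₁) = -Eₐ/R × (1/T₂ - 1/T₁)
Step 2: ln(k₂/k₁) = ln(3.346e-07/2.492e-02) = ln(1.3427e-05) = -11.2182
Step 3: 1/T₂ - 1/T₁ = 1/200 - 1/325 = 1.923077e-03 K⁻¹
Step 4: Eₐ = -R × ln(k₂/k₁) / (1/T₂ - 1/T₁) = -8.314 × -11.2182 / 1.923077e-03
Step 5: Eₐ = 4.8500e+04 J/mol = 48.5 kJ/mol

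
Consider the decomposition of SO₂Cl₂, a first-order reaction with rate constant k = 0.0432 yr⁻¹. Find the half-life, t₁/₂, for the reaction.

16.05 yr

Step 1: For a first-order reaction, t₁/₂ = ln(2)/k
Step 2: t₁/₂ = ln(2)/0.0432
Step 3: t₁/₂ = 0.6931/0.0432 = 16.05 yr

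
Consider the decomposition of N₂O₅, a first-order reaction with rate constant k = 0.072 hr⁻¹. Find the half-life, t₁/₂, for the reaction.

9.627 hr

Step 1: For a first-order reaction, t₁/₂ = ln(2)/k
Step 2: t₁/₂ = ln(2)/0.072
Step 3: t₁/₂ = 0.6931/0.072 = 9.627 hr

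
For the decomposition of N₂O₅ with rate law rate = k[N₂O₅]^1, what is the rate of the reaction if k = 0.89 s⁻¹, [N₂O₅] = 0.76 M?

0.6764 M/s

Step 1: Identify the rate law: rate = k[N₂O₅]^1
Step 2: Substitute values: rate = 0.89 × (0.76)^1
Step 3: Calculate: rate = 0.89 × 0.76 = 0.6764 M/s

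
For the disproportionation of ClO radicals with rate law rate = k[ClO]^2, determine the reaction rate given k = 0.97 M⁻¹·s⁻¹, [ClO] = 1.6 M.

2.483 M/s

Step 1: Identify the rate law: rate = k[ClO]^2
Step 2: Substitute values: rate = 0.97 × (1.6)^2
Step 3: Calculate: rate = 0.97 × 2.56 = 2.4832 M/s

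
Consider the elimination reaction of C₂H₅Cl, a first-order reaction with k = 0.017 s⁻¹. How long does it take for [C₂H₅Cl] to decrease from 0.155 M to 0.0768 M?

41.31 s

Step 1: For first-order: t = ln([C₂H₅Cl]₀/[C₂H₅Cl])/k
Step 2: t = ln(0.155/0.0768)/0.017
Step 3: t = ln(2.018)/0.017
Step 4: t = 0.7022/0.017 = 41.31 s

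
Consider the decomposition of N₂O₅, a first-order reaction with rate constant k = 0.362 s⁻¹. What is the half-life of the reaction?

1.915 s

Step 1: For a first-order reaction, t₁/₂ = ln(2)/k
Step 2: t₁/₂ = ln(2)/0.362
Step 3: t₁/₂ = 0.6931/0.362 = 1.915 s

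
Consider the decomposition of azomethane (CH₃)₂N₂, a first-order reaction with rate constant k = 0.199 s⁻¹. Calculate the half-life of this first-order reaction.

3.483 s

Step 1: For a first-order reaction, t₁/₂ = ln(2)/k
Step 2: t₁/₂ = ln(2)/0.199
Step 3: t₁/₂ = 0.6931/0.199 = 3.483 s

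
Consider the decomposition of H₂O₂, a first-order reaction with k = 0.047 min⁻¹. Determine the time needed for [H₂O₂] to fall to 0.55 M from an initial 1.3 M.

18.3 min

Step 1: For first-order: t = ln([H₂O₂]₀/[H₂O₂])/k
Step 2: t = ln(1.3/0.55)/0.047
Step 3: t = ln(2.364)/0.047
Step 4: t = 0.8602/0.047 = 18.3 min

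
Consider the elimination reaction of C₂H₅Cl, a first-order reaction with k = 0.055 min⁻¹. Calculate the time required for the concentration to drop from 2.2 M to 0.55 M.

25.21 min

Step 1: For first-order: t = ln([C₂H₅Cl]₀/[C₂H₅Cl])/k
Step 2: t = ln(2.2/0.55)/0.055
Step 3: t = ln(4)/0.055
Step 4: t = 1.386/0.055 = 25.21 min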